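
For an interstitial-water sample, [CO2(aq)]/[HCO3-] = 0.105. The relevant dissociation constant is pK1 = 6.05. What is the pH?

From K1 = [H⁺][HCO3-]/[CO2(aq)]:  pH = pK1 − log₁₀([CO2(aq)]/[HCO3-])
log₁₀(0.105) = -0.979
pH = 6.05 − (-0.979) = 7.03

pH = 7.03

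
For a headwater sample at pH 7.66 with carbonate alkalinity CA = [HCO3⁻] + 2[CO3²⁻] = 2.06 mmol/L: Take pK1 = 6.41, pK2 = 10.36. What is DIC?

CA = [HCO3⁻] + 2[CO3²⁻] = (α₁ + 2α₂)·DIC
At pH 7.66: [H⁺]/K1 = 10^-1.25 = 0.056234, K2/[H⁺] = 10^-2.70 = 0.0019953
α₁ = 1/(1 + 0.056234 + 0.0019953) = 1/1.0582 = 0.9450; α₂ = α₁·K2/[H⁺] = 0.001885
α₁ + 2α₂ = 0.9487
DIC = CA / (α₁ + 2α₂) = 2.06 / 0.9487 = 2.17 mmol/L

DIC = 2.17 mmol/L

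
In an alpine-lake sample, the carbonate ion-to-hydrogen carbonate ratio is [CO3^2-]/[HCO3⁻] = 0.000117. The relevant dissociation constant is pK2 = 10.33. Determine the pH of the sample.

From K2 = [H⁺][CO3^2-]/[HCO3⁻]:  pH = pK2 + log₁₀([CO3^2-]/[HCO3⁻])
log₁₀(0.000117) = -3.932
pH = 10.33 + (-3.932) = 6.40

pH = 6.40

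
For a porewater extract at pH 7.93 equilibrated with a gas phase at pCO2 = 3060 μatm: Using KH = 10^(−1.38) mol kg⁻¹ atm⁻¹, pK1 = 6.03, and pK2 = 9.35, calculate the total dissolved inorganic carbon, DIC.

DIC = 10.6 mmol/kg

[CO2*] = KH · pCO2 = 10^(−1.38) × 3060×10^-6 = 1.276×10^-4 mol/kg
α₀ = 1/(1 + K1/[H⁺] + K1K2/[H⁺]²) = 1/(1 + 10^+1.90 + 10^+0.48) = 0.01198
DIC = [CO2*]/α₀ = 1.276×10^-4 / 0.01198 = 10.6 mmol/kg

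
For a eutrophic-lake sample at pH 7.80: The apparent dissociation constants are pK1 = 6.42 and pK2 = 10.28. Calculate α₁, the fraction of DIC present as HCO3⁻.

α₁ = 0.957

α₁ = 1 / (1 + [H⁺]/K1 + K2/[H⁺]) = 1 / (1 + 10^-1.38 + 10^-2.48)
   = 1 / (1 + 0.041687 + 0.0033113) = 1/1.0450 = 0.9569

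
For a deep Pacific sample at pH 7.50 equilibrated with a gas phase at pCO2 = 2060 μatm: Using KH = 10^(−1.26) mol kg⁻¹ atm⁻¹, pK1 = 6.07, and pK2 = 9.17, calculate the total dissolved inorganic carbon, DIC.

DIC = 3.23 mmol/kg

[CO2*] = KH · pCO2 = 10^(−1.26) × 2060×10^-6 = 1.132×10^-4 mol/kg
α₀ = 1/(1 + K1/[H⁺] + K1K2/[H⁺]²) = 1/(1 + 10^+1.43 + 10^-0.24) = 0.03510
DIC = [CO2*]/α₀ = 1.132×10^-4 / 0.03510 = 3.23 mmol/kg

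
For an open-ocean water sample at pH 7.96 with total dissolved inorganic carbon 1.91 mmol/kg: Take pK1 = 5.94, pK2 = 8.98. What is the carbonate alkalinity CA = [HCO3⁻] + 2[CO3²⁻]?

CA = [HCO3⁻] + 2[CO3²⁻] = (α₁ + 2α₂)·DIC
At pH 7.96: [H⁺]/K1 = 10^-2.02 = 0.0095499, K2/[H⁺] = 10^-1.02 = 0.095499
α₁ = 1/(1 + 0.0095499 + 0.095499) = 1/1.1050 = 0.9049; α₂ = α₁·K2/[H⁺] = 0.08642
α₁ + 2α₂ = 1.0778
CA = 1.0778 × 1.91 = 2.06 mmol/kg

CA = 2.06 mmol/kg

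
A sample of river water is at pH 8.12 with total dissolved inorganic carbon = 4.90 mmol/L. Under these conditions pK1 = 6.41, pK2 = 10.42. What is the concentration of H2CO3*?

α₀ = 1 / (1 + K1/[H⁺] + K1K2/[H⁺]²) = 1 / (1 + 10^+1.71 + 10^-0.59)
   = 1 / (1 + 51.286 + 0.25704) = 1/52.543 = 0.01903
[CO2*] = α₀ × DIC = 0.01903 × 4.90 = 0.0933 mmol/L

[CO2*] = 0.0933 mmol/L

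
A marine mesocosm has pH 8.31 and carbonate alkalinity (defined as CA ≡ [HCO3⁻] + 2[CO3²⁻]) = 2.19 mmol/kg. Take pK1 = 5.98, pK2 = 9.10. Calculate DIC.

DIC = 1.93 mmol/kg

CA = [HCO3⁻] + 2[CO3²⁻] = (α₁ + 2α₂)·DIC
At pH 8.31: [H⁺]/K1 = 10^-2.33 = 0.0046774, K2/[H⁺] = 10^-0.79 = 0.16218
α₁ = 1/(1 + 0.0046774 + 0.16218) = 1/1.1669 = 0.8570; α₂ = α₁·K2/[H⁺] = 0.1390
α₁ + 2α₂ = 1.1350
DIC = CA / (α₁ + 2α₂) = 2.19 / 1.1350 = 1.93 mmol/kg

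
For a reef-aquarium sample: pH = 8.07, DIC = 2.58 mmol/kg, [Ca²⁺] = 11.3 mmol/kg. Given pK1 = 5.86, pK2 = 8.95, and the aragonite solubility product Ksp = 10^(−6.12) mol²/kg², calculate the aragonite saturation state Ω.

Ω = 4.45

α₂ = 1 / (1 + [H⁺]/K2 + [H⁺]²/(K1K2)) = 1 / (1 + 10^+0.88 + 10^-1.33)
   = 1 / (1 + 7.5858 + 0.046774) = 1/8.6325 = 0.1158
[CO3²⁻] = α₂ × DIC = 0.1158 × 2.58 = 0.2989 mmol/kg
Ksp = 10^(−6.12) = 7.586×10^-7
Ω = [Ca²⁺][CO3²⁻]/Ksp = (11.3×10^-3)(2.989×10^-4) / 7.586×10^-7 = 4.45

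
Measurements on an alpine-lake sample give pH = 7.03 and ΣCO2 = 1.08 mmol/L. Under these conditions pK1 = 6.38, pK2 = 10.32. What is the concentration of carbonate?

[CO3²⁻] = 0.452 μmol/L

α₂ = 1 / (1 + [H⁺]/K2 + [H⁺]²/(K1K2)) = 1 / (1 + 10^+3.29 + 10^+2.64)
   = 1 / (1 + 1949.8 + 436.52) = 1/2387.4 = 0.0004189
[CO3²⁻] = α₂ × DIC = 0.0004189 × 1.08 = 0.000452 mmol/L = 0.452 μmol/L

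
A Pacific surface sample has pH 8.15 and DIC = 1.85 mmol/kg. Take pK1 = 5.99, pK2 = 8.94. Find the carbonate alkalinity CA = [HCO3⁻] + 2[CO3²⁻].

CA = [HCO3⁻] + 2[CO3²⁻] = (α₁ + 2α₂)·DIC
At pH 8.15: [H⁺]/K1 = 10^-2.16 = 0.0069183, K2/[H⁺] = 10^-0.79 = 0.16218
α₁ = 1/(1 + 0.0069183 + 0.16218) = 1/1.1691 = 0.8554; α₂ = α₁·K2/[H⁺] = 0.1387
α₁ + 2α₂ = 1.1328
CA = 1.1328 × 1.85 = 2.10 mmol/kg

CA = 2.10 mmol/kg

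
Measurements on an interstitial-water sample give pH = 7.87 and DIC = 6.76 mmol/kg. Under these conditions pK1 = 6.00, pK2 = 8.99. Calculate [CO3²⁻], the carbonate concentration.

α₂ = 1 / (1 + [H⁺]/K2 + [H⁺]²/(K1K2)) = 1 / (1 + 10^+1.12 + 10^-0.75)
   = 1 / (1 + 13.183 + 0.17783) = 1/14.360 = 0.06964
[CO3²⁻] = α₂ × DIC = 0.06964 × 6.76 = 0.471 mmol/kg

[CO3²⁻] = 0.471 mmol/kg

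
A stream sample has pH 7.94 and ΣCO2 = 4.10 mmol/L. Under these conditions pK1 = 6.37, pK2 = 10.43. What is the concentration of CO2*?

[CO2*] = 0.107 mmol/L

α₀ = 1 / (1 + K1/[H⁺] + K1K2/[H⁺]²) = 1 / (1 + 10^+1.57 + 10^-0.92)
   = 1 / (1 + 37.154 + 0.12023) = 1/38.274 = 0.02613
[CO2*] = α₀ × DIC = 0.02613 × 4.10 = 0.107 mmol/L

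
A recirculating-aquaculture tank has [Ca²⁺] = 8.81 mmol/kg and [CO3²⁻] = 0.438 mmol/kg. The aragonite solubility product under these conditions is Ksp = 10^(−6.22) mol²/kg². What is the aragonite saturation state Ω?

Ksp = 10^(−6.22) = 6.026×10^-7
Ω = [Ca²⁺][CO3²⁻]/Ksp = (8.81×10^-3)(0.438×10^-3) / 6.026×10^-7 = 6.40

Ω = 6.40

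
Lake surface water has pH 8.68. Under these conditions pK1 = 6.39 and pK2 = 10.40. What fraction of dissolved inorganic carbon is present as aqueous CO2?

α₀ = 1 / (1 + K1/[H⁺] + K1K2/[H⁺]²) = 1 / (1 + 10^+2.29 + 10^+0.57)
   = 1 / (1 + 194.98 + 3.7154) = 1/199.70 = 0.005008

α₀ = 0.00501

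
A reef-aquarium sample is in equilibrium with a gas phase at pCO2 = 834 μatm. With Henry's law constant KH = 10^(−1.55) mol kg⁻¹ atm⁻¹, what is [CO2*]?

KH = 10^(−1.55) = 2.818×10^-2 mol kg⁻¹ atm⁻¹
[CO2*] = KH · pCO2 = 2.818×10^-2 × 834×10^-6 atm = 2.35×10^-5 mol/kg

[CO2*] = 23.5 μmol/kg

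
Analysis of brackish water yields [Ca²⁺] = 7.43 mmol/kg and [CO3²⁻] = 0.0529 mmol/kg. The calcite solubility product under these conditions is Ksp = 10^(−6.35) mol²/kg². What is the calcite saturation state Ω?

Ω = 0.880

Ksp = 10^(−6.35) = 4.467×10^-7
Ω = [Ca²⁺][CO3²⁻]/Ksp = (7.43×10^-3)(0.0529×10^-3) / 4.467×10^-7 = 0.880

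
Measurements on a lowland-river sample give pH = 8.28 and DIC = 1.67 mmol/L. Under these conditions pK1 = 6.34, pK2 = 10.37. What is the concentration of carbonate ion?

α₂ = 1 / (1 + [H⁺]/K2 + [H⁺]²/(K1K2)) = 1 / (1 + 10^+2.09 + 10^+0.15)
   = 1 / (1 + 123.03 + 1.4125) = 1/125.44 = 0.007972
[CO3²⁻] = α₂ × DIC = 0.007972 × 1.67 = 0.0133 mmol/L = 13.3 μmol/L

[CO3²⁻] = 13.3 μmol/L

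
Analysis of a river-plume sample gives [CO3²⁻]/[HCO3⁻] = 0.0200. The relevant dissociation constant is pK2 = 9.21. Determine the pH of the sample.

pH = 7.51

From K2 = [H⁺][CO3²⁻]/[HCO3⁻]:  pH = pK2 + log₁₀([CO3²⁻]/[HCO3⁻])
log₁₀(0.0200) = -1.699
pH = 9.21 + (-1.699) = 7.51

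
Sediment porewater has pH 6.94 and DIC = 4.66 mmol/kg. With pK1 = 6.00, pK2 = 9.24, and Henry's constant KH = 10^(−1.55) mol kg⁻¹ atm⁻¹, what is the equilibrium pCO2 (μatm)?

pCO2 = 1.70×10^4 μatm

α₀ = 1 / (1 + K1/[H⁺] + K1K2/[H⁺]²) = 1 / (1 + 10^+0.94 + 10^-1.36)
   = 1 / (1 + 8.7096 + 0.043652) = 1/9.7533 = 0.1025
[CO2*] = α₀ × DIC = 0.1025 × 4.66 = 0.4778 mmol/kg
pCO2 = [CO2*]/KH = 4.778×10^-4 / 2.818×10^-2 = 1.70×10^4 μatm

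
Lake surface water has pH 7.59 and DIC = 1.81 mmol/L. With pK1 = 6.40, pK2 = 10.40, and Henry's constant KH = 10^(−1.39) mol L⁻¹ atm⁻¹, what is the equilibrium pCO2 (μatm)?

pCO2 = 2690 μatm

α₀ = 1 / (1 + K1/[H⁺] + K1K2/[H⁺]²) = 1 / (1 + 10^+1.19 + 10^-1.62)
   = 1 / (1 + 15.488 + 0.023988) = 1/16.512 = 0.06056
[CO2*] = α₀ × DIC = 0.06056 × 1.81 = 0.1096 mmol/L
pCO2 = [CO2*]/KH = 1.096×10^-4 / 4.074×10^-2 = 2690 μatm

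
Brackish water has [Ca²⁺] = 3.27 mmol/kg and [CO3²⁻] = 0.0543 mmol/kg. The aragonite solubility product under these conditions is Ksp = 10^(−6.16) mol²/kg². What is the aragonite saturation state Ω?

Ksp = 10^(−6.16) = 6.918×10^-7
Ω = [Ca²⁺][CO3²⁻]/Ksp = (3.27×10^-3)(0.0543×10^-3) / 6.918×10^-7 = 0.257

Ω = 0.257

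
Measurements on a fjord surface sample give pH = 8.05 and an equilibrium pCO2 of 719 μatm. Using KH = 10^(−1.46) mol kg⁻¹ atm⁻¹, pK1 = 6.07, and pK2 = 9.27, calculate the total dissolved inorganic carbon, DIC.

DIC = 2.55 mmol/kg

[CO2*] = KH · pCO2 = 10^(−1.46) × 719×10^-6 = 2.493×10^-5 mol/kg
α₀ = 1/(1 + K1/[H⁺] + K1K2/[H⁺]²) = 1/(1 + 10^+1.98 + 10^+0.76) = 0.009780
DIC = [CO2*]/α₀ = 2.493×10^-5 / 0.009780 = 2.55 mmol/kg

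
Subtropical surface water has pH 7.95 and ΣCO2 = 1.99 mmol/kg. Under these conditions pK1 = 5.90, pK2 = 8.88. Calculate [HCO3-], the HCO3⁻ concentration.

[HCO3⁻] = 1.77 mmol/kg

α₁ = 1 / (1 + [H⁺]/K1 + K2/[H⁺]) = 1 / (1 + 10^-2.05 + 10^-0.93)
   = 1 / (1 + 0.0089125 + 0.11749) = 1/1.1264 = 0.8878
[HCO3⁻] = α₁ × DIC = 0.8878 × 1.99 = 1.77 mmol/kg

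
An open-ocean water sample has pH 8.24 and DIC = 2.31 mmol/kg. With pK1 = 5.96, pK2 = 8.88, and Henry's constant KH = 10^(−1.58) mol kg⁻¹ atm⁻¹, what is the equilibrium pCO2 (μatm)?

pCO2 = 373 μatm

α₀ = 1 / (1 + K1/[H⁺] + K1K2/[H⁺]²) = 1 / (1 + 10^+2.28 + 10^+1.64)
   = 1 / (1 + 190.55 + 43.652) = 1/235.20 = 0.004252
[CO2*] = α₀ × DIC = 0.004252 × 2.31 = 0.009822 mmol/kg = 9.822 μmol/kg
pCO2 = [CO2*]/KH = 9.822×10^-6 / 2.630×10^-2 = 373 μatm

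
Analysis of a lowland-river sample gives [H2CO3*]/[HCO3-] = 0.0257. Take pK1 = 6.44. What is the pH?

From K1 = [H⁺][HCO3-]/[H2CO3*]:  pH = pK1 − log₁₀([H2CO3*]/[HCO3-])
log₁₀(0.0257) = -1.590
pH = 6.44 − (-1.590) = 8.03

pH = 8.03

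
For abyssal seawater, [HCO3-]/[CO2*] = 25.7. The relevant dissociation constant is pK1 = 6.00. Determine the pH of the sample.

From K1 = [H⁺][HCO3-]/[CO2*]:  pH = pK1 + log₁₀([HCO3-]/[CO2*])
log₁₀(25.7) = +1.410
pH = 6.00 + (+1.410) = 7.41

pH = 7.41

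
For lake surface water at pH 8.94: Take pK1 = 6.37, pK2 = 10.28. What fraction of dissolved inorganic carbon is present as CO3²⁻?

α₂ = 1 / (1 + [H⁺]/K2 + [H⁺]²/(K1K2)) = 1 / (1 + 10^+1.34 + 10^-1.23)
   = 1 / (1 + 21.878 + 0.058884) = 1/22.937 = 0.04360

α₂ = 0.0436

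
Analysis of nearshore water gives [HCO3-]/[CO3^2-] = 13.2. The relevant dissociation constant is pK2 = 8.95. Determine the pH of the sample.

From K2 = [H⁺][CO3^2-]/[HCO3-]:  pH = pK2 − log₁₀([HCO3-]/[CO3^2-])
log₁₀(13.2) = +1.121
pH = 8.95 − (+1.121) = 7.83

pH = 7.83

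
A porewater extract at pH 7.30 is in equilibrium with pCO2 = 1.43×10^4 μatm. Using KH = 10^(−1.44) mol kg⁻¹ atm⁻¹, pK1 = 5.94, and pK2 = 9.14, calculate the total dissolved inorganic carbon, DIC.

[CO2*] = KH · pCO2 = 10^(−1.44) × 1.43×10^4×10^-6 = 5.192×10^-4 mol/kg
α₀ = 1/(1 + K1/[H⁺] + K1K2/[H⁺]²) = 1/(1 + 10^+1.36 + 10^-0.48) = 0.04125
DIC = [CO2*]/α₀ = 5.192×10^-4 / 0.04125 = 12.6 mmol/kg

DIC = 12.6 mmol/kg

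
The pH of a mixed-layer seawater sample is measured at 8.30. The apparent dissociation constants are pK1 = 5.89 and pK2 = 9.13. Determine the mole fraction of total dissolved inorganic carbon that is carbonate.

α₂ = 1 / (1 + [H⁺]/K2 + [H⁺]²/(K1K2)) = 1 / (1 + 10^+0.83 + 10^-1.58)
   = 1 / (1 + 6.7608 + 0.026303) = 1/7.7871 = 0.1284

α₂ = 0.128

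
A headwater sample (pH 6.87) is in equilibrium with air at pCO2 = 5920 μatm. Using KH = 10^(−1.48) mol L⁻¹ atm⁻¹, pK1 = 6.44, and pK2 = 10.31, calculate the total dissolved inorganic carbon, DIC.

DIC = 0.724 mmol/L

[CO2*] = KH · pCO2 = 10^(−1.48) × 5920×10^-6 = 1.960×10^-4 mol/L
α₀ = 1/(1 + K1/[H⁺] + K1K2/[H⁺]²) = 1/(1 + 10^+0.43 + 10^-3.01) = 0.2708
DIC = [CO2*]/α₀ = 1.960×10^-4 / 0.2708 = 0.724 mmol/L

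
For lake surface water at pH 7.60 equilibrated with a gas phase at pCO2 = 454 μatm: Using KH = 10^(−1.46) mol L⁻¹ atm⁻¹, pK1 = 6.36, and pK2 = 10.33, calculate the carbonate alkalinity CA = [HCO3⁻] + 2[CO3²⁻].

[CO2*] = KH · pCO2 = 10^(−1.46) × 454×10^-6 = 1.574×10^-5 mol/L
α₀ = 1/(1 + K1/[H⁺] + K1K2/[H⁺]²) = 1/(1 + 10^+1.24 + 10^-1.49) = 0.05432
DIC = [CO2*]/α₀ = 1.574×10^-5 / 0.05432 = 0.2898 mmol/L
CA = (α₁ + 2α₂)·DIC = (0.9439 + 2×0.001758) × 0.2898 = 0.275 mmol/L

CA = 0.275 mmol/L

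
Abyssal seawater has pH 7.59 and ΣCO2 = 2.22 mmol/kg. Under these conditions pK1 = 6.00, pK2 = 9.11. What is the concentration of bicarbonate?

[HCO3⁻] = 2.10 mmol/kg

α₁ = 1 / (1 + [H⁺]/K1 + K2/[H⁺]) = 1 / (1 + 10^-1.59 + 10^-1.52)
   = 1 / (1 + 0.025704 + 0.030200) = 1/1.0559 = 0.9471
[HCO3⁻] = α₁ × DIC = 0.9471 × 2.22 = 2.10 mmol/kg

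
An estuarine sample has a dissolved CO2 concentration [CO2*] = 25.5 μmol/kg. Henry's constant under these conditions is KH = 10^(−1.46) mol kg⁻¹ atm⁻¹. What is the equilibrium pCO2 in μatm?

KH = 10^(−1.46) = 3.467×10^-2 mol kg⁻¹ atm⁻¹
pCO2 = [CO2*]/KH = 25.5×10^-6 / 3.467×10^-2 = 7.35×10^-4 atm = 735 μatm

pCO2 = 735 μatm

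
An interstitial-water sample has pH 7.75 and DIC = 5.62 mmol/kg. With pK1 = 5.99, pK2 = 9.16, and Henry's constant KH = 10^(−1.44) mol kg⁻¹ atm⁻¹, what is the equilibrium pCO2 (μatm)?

α₀ = 1 / (1 + K1/[H⁺] + K1K2/[H⁺]²) = 1 / (1 + 10^+1.76 + 10^+0.35)
   = 1 / (1 + 57.544 + 2.2387) = 1/60.783 = 0.01645
[CO2*] = α₀ × DIC = 0.01645 × 5.62 = 0.09246 mmol/kg
pCO2 = [CO2*]/KH = 9.246×10^-5 / 3.631×10^-2 = 2550 μatm

pCO2 = 2550 μatm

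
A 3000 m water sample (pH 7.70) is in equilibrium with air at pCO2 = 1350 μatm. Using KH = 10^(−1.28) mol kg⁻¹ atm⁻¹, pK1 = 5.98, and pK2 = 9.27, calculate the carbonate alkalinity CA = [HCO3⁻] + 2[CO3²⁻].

CA = 3.92 mmol/kg

[CO2*] = KH · pCO2 = 10^(−1.28) × 1350×10^-6 = 7.085×10^-5 mol/kg
α₀ = 1/(1 + K1/[H⁺] + K1K2/[H⁺]²) = 1/(1 + 10^+1.72 + 10^+0.15) = 0.01822
DIC = [CO2*]/α₀ = 7.085×10^-5 / 0.01822 = 3.889 mmol/kg
CA = (α₁ + 2α₂)·DIC = (0.9561 + 2×0.02573) × 3.889 = 3.92 mmol/kg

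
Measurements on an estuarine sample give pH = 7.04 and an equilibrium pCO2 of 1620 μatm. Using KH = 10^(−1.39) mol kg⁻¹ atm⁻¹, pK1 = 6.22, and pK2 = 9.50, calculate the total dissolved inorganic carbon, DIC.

DIC = 0.504 mmol/kg

[CO2*] = KH · pCO2 = 10^(−1.39) × 1620×10^-6 = 6.600×10^-5 mol/kg
α₀ = 1/(1 + K1/[H⁺] + K1K2/[H⁺]²) = 1/(1 + 10^+0.82 + 10^-1.64) = 0.1311
DIC = [CO2*]/α₀ = 6.600×10^-5 / 0.1311 = 0.504 mmol/kg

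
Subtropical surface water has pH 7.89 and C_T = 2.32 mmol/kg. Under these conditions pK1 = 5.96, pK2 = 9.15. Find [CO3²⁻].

[CO3²⁻] = 0.120 mmol/kg

α₂ = 1 / (1 + [H⁺]/K2 + [H⁺]²/(K1K2)) = 1 / (1 + 10^+1.26 + 10^-0.67)
   = 1 / (1 + 18.197 + 0.21380) = 1/19.411 = 0.05152
[CO3²⁻] = α₂ × DIC = 0.05152 × 2.32 = 0.120 mmol/kg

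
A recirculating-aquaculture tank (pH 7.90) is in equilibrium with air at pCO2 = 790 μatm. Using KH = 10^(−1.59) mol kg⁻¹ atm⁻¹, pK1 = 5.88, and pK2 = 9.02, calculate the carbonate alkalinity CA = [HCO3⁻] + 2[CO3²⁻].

[CO2*] = KH · pCO2 = 10^(−1.59) × 790×10^-6 = 2.031×10^-5 mol/kg
α₀ = 1/(1 + K1/[H⁺] + K1K2/[H⁺]²) = 1/(1 + 10^+2.02 + 10^+0.90) = 0.008798
DIC = [CO2*]/α₀ = 2.031×10^-5 / 0.008798 = 2.308 mmol/kg
CA = (α₁ + 2α₂)·DIC = (0.9213 + 2×0.06989) × 2.308 = 2.45 mmol/kg

CA = 2.45 mmol/kg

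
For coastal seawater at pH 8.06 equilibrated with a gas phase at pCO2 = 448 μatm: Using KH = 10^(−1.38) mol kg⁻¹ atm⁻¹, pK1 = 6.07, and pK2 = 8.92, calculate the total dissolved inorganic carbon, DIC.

DIC = 2.10 mmol/kg

[CO2*] = KH · pCO2 = 10^(−1.38) × 448×10^-6 = 1.868×10^-5 mol/kg
α₀ = 1/(1 + K1/[H⁺] + K1K2/[H⁺]²) = 1/(1 + 10^+1.99 + 10^+1.13) = 0.008912
DIC = [CO2*]/α₀ = 1.868×10^-5 / 0.008912 = 2.10 mmol/kg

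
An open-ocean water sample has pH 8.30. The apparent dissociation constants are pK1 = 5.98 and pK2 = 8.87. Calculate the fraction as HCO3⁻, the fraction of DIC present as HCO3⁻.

α₁ = 0.785

α₁ = 1 / (1 + [H⁺]/K1 + K2/[H⁺]) = 1 / (1 + 10^-2.32 + 10^-0.57)
   = 1 / (1 + 0.0047863 + 0.26915) = 1/1.2739 = 0.7850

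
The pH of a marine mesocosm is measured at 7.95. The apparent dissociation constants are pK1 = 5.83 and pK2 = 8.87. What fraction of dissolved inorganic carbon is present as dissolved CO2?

α₀ = 1 / (1 + K1/[H⁺] + K1K2/[H⁺]²) = 1 / (1 + 10^+2.12 + 10^+1.20)
   = 1 / (1 + 131.83 + 15.849) = 1/148.67 = 0.006726

α₀ = 0.00673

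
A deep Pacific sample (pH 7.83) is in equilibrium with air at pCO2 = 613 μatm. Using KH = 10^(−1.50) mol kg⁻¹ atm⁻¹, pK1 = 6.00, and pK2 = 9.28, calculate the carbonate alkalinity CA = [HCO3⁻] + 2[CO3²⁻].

CA = 1.40 mmol/kg

[CO2*] = KH · pCO2 = 10^(−1.50) × 613×10^-6 = 1.938×10^-5 mol/kg
α₀ = 1/(1 + K1/[H⁺] + K1K2/[H⁺]²) = 1/(1 + 10^+1.83 + 10^+0.38) = 0.01408
DIC = [CO2*]/α₀ = 1.938×10^-5 / 0.01408 = 1.376 mmol/kg
CA = (α₁ + 2α₂)·DIC = (0.9521 + 2×0.03378) × 1.376 = 1.40 mmol/kg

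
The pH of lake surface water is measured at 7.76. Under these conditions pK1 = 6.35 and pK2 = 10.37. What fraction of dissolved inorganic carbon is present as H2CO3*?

α₀ = 0.0374

α₀ = 1 / (1 + K1/[H⁺] + K1K2/[H⁺]²) = 1 / (1 + 10^+1.41 + 10^-1.20)
   = 1 / (1 + 25.704 + 0.063096) = 1/26.767 = 0.03736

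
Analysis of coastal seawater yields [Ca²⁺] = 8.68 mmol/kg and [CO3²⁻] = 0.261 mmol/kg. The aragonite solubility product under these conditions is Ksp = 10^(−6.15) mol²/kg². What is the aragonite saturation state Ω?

Ksp = 10^(−6.15) = 7.079×10^-7
Ω = [Ca²⁺][CO3²⁻]/Ksp = (8.68×10^-3)(0.261×10^-3) / 7.079×10^-7 = 3.20

Ω = 3.20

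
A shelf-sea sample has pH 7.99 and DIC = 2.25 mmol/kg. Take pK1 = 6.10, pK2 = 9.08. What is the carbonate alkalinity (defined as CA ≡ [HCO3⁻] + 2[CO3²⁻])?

CA = [HCO3⁻] + 2[CO3²⁻] = (α₁ + 2α₂)·DIC
At pH 7.99: [H⁺]/K1 = 10^-1.89 = 0.012882, K2/[H⁺] = 10^-1.09 = 0.081283
α₁ = 1/(1 + 0.012882 + 0.081283) = 1/1.0942 = 0.9139; α₂ = α₁·K2/[H⁺] = 0.07429
α₁ + 2α₂ = 1.0625
CA = 1.0625 × 2.25 = 2.39 mmol/kg

CA = 2.39 mmol/kg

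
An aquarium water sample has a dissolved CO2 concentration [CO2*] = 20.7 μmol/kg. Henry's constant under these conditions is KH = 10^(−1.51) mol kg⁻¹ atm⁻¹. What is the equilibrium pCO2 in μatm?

KH = 10^(−1.51) = 3.090×10^-2 mol kg⁻¹ atm⁻¹
pCO2 = [CO2*]/KH = 20.7×10^-6 / 3.090×10^-2 = 6.70×10^-4 atm = 670 μatm

pCO2 = 670 μatm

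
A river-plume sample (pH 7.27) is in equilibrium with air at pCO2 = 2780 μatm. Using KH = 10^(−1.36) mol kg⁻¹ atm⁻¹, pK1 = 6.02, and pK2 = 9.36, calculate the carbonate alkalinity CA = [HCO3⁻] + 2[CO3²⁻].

[CO2*] = KH · pCO2 = 10^(−1.36) × 2780×10^-6 = 1.214×10^-4 mol/kg
α₀ = 1/(1 + K1/[H⁺] + K1K2/[H⁺]²) = 1/(1 + 10^+1.25 + 10^-0.84) = 0.05283
DIC = [CO2*]/α₀ = 1.214×10^-4 / 0.05283 = 2.297 mmol/kg
CA = (α₁ + 2α₂)·DIC = (0.9395 + 2×0.007637) × 2.297 = 2.19 mmol/kg

CA = 2.19 mmol/kg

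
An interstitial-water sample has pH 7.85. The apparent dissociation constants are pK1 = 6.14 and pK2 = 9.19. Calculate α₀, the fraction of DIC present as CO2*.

α₀ = 0.0183

α₀ = 1 / (1 + K1/[H⁺] + K1K2/[H⁺]²) = 1 / (1 + 10^+1.71 + 10^+0.37)
   = 1 / (1 + 51.286 + 2.3442) = 1/54.630 = 0.01830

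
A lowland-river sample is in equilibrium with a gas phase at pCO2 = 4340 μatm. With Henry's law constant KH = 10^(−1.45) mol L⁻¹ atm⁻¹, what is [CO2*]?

[CO2*] = 154 μmol/L

KH = 10^(−1.45) = 3.548×10^-2 mol L⁻¹ atm⁻¹
[CO2*] = KH · pCO2 = 3.548×10^-2 × 4340×10^-6 atm = 1.54×10^-4 mol/L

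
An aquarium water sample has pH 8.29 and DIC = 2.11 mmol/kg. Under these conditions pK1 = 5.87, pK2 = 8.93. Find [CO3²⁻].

α₂ = 1 / (1 + [H⁺]/K2 + [H⁺]²/(K1K2)) = 1 / (1 + 10^+0.64 + 10^-1.78)
   = 1 / (1 + 4.3652 + 0.016596) = 1/5.3818 = 0.1858
[CO3²⁻] = α₂ × DIC = 0.1858 × 2.11 = 0.392 mmol/kg

[CO3²⁻] = 0.392 mmol/kg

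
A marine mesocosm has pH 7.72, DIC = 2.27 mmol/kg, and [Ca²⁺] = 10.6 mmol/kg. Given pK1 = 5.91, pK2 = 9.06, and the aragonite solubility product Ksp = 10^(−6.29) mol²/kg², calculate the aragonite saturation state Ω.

Ω = 2.02

α₂ = 1 / (1 + [H⁺]/K2 + [H⁺]²/(K1K2)) = 1 / (1 + 10^+1.34 + 10^-0.47)
   = 1 / (1 + 21.878 + 0.33884) = 1/23.216 = 0.04307
[CO3²⁻] = α₂ × DIC = 0.04307 × 2.27 = 0.09778 mmol/kg
Ksp = 10^(−6.29) = 5.129×10^-7
Ω = [Ca²⁺][CO3²⁻]/Ksp = (10.6×10^-3)(9.778×10^-5) / 5.129×10^-7 = 2.02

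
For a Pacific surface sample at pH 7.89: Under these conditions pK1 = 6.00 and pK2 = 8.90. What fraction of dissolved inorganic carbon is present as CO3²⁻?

α₂ = 1 / (1 + [H⁺]/K2 + [H⁺]²/(K1K2)) = 1 / (1 + 10^+1.01 + 10^-0.88)
   = 1 / (1 + 10.233 + 0.13183) = 1/11.365 = 0.08799

α₂ = 0.0880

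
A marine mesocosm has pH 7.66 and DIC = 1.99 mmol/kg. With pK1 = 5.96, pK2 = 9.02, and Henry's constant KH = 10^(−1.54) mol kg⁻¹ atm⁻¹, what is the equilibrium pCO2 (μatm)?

pCO2 = 1290 μatm

α₀ = 1 / (1 + K1/[H⁺] + K1K2/[H⁺]²) = 1 / (1 + 10^+1.70 + 10^+0.34)
   = 1 / (1 + 50.119 + 2.1878) = 1/53.306 = 0.01876
[CO2*] = α₀ × DIC = 0.01876 × 1.99 = 0.03733 mmol/kg
pCO2 = [CO2*]/KH = 3.733×10^-5 / 2.884×10^-2 = 1290 μatm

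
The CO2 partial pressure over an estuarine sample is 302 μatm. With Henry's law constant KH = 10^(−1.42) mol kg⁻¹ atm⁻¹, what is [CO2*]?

[CO2*] = 11.5 μmol/kg

KH = 10^(−1.42) = 3.802×10^-2 mol kg⁻¹ atm⁻¹
[CO2*] = KH · pCO2 = 3.802×10^-2 × 302×10^-6 atm = 1.15×10^-5 mol/kg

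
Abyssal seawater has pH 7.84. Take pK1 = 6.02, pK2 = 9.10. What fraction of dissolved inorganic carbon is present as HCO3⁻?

α₁ = 1 / (1 + [H⁺]/K1 + K2/[H⁺]) = 1 / (1 + 10^-1.82 + 10^-1.26)
   = 1 / (1 + 0.015136 + 0.054954) = 1/1.0701 = 0.9345

α₁ = 0.935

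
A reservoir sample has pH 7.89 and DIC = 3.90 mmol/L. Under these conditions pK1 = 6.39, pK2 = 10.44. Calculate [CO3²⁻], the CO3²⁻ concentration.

α₂ = 1 / (1 + [H⁺]/K2 + [H⁺]²/(K1K2)) = 1 / (1 + 10^+2.55 + 10^+1.05)
   = 1 / (1 + 354.81 + 11.220) = 1/367.03 = 0.002725
[CO3²⁻] = α₂ × DIC = 0.002725 × 3.90 = 0.0106 mmol/L = 10.6 μmol/L

[CO3²⁻] = 10.6 μmol/L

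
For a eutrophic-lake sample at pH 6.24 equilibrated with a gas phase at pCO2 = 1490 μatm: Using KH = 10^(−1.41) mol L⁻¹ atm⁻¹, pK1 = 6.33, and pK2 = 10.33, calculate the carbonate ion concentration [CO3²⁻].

[CO2*] = KH · pCO2 = 10^(−1.41) × 1490×10^-6 = 5.797×10^-5 mol/L
α₀ = 1/(1 + K1/[H⁺] + K1K2/[H⁺]²) = 1/(1 + 10^-0.09 + 10^-4.18) = 0.5516
DIC = [CO2*]/α₀ = 5.797×10^-5 / 0.5516 = 0.1051 mmol/L
[CO3²⁻] = α₂·DIC; α₂ = 3.644×10^-5, so [CO3²⁻] = 3.644×10^-5 × 0.1051 = 3.83×10^-6 mmol/L = 0.00383 μmol/L

[CO3²⁻] = 0.00383 μmol/L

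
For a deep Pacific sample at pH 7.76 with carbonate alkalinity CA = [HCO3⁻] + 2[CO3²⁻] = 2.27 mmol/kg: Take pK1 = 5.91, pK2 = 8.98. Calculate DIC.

DIC = 2.18 mmol/kg

CA = [HCO3⁻] + 2[CO3²⁻] = (α₁ + 2α₂)·DIC
At pH 7.76: [H⁺]/K1 = 10^-1.85 = 0.014125, K2/[H⁺] = 10^-1.22 = 0.060256
α₁ = 1/(1 + 0.014125 + 0.060256) = 1/1.0744 = 0.9308; α₂ = α₁·K2/[H⁺] = 0.05608
α₁ + 2α₂ = 1.0429
DIC = CA / (α₁ + 2α₂) = 2.27 / 1.0429 = 2.18 mmol/kg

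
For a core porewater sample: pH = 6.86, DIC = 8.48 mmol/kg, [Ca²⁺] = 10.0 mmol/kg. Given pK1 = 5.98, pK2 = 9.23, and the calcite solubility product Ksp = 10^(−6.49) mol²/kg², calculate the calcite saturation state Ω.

Ω = 0.984

α₂ = 1 / (1 + [H⁺]/K2 + [H⁺]²/(K1K2)) = 1 / (1 + 10^+2.37 + 10^+1.49)
   = 1 / (1 + 234.42 + 30.903) = 1/266.33 = 0.003755
[CO3²⁻] = α₂ × DIC = 0.003755 × 8.48 = 0.03184 mmol/kg
Ksp = 10^(−6.49) = 3.236×10^-7
Ω = [Ca²⁺][CO3²⁻]/Ksp = (10.0×10^-3)(3.184×10^-5) / 3.236×10^-7 = 0.984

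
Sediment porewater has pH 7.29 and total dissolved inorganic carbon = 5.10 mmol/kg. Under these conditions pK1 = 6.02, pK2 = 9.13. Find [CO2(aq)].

[CO2*] = 0.256 mmol/kg

α₀ = 1 / (1 + K1/[H⁺] + K1K2/[H⁺]²) = 1 / (1 + 10^+1.27 + 10^-0.57)
   = 1 / (1 + 18.621 + 0.26915) = 1/19.890 = 0.05028
[CO2*] = α₀ × DIC = 0.05028 × 5.10 = 0.256 mmol/kg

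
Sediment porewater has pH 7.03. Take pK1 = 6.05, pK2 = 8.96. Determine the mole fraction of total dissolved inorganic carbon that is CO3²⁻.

α₂ = 0.0105

α₂ = 1 / (1 + [H⁺]/K2 + [H⁺]²/(K1K2)) = 1 / (1 + 10^+1.93 + 10^+0.95)
   = 1 / (1 + 85.114 + 8.9125) = 1/95.026 = 0.01052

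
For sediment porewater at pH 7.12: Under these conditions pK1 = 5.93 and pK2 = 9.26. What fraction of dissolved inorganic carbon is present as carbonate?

α₂ = 1 / (1 + [H⁺]/K2 + [H⁺]²/(K1K2)) = 1 / (1 + 10^+2.14 + 10^+0.95)
   = 1 / (1 + 138.04 + 8.9125) = 1/147.95 = 0.006759

α₂ = 0.00676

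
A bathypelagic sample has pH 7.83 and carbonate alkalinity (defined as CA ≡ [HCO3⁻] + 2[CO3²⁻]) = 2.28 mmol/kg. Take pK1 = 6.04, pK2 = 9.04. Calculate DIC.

DIC = 2.19 mmol/kg

CA = [HCO3⁻] + 2[CO3²⁻] = (α₁ + 2α₂)·DIC
At pH 7.83: [H⁺]/K1 = 10^-1.79 = 0.016218, K2/[H⁺] = 10^-1.21 = 0.061660
α₁ = 1/(1 + 0.016218 + 0.061660) = 1/1.0779 = 0.9277; α₂ = α₁·K2/[H⁺] = 0.05720
α₁ + 2α₂ = 1.0422
DIC = CA / (α₁ + 2α₂) = 2.28 / 1.0422 = 2.19 mmol/kg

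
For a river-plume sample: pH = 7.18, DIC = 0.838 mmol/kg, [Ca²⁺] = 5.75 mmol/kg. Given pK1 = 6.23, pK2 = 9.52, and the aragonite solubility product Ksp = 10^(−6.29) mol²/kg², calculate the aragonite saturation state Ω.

α₂ = 1 / (1 + [H⁺]/K2 + [H⁺]²/(K1K2)) = 1 / (1 + 10^+2.34 + 10^+1.39)
   = 1 / (1 + 218.78 + 24.547) = 1/244.32 = 0.004093
[CO3²⁻] = α₂ × DIC = 0.004093 × 0.838 = 0.003430 mmol/kg = 3.430 μmol/kg
Ksp = 10^(−6.29) = 5.129×10^-7
Ω = [Ca²⁺][CO3²⁻]/Ksp = (5.75×10^-3)(3.430×10^-6) / 5.129×10^-7 = 0.0385

Ω = 0.0385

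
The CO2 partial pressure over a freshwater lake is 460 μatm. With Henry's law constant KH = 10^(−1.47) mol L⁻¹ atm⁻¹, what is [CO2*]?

[CO2*] = 15.6 μmol/L

KH = 10^(−1.47) = 3.388×10^-2 mol L⁻¹ atm⁻¹
[CO2*] = KH · pCO2 = 3.388×10^-2 × 460×10^-6 atm = 1.56×10^-5 mol/L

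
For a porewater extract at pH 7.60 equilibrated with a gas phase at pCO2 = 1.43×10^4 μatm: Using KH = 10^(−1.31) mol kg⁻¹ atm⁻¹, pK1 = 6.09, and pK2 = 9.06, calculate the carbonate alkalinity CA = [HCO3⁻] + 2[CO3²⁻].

[CO2*] = KH · pCO2 = 10^(−1.31) × 1.43×10^4×10^-6 = 7.004×10^-4 mol/kg
α₀ = 1/(1 + K1/[H⁺] + K1K2/[H⁺]²) = 1/(1 + 10^+1.51 + 10^+0.05) = 0.02900
DIC = [CO2*]/α₀ = 7.004×10^-4 / 0.02900 = 24.15 mmol/kg
CA = (α₁ + 2α₂)·DIC = (0.9385 + 2×0.03254) × 24.15 = 24.2 mmol/kg

CA = 24.2 mmol/kg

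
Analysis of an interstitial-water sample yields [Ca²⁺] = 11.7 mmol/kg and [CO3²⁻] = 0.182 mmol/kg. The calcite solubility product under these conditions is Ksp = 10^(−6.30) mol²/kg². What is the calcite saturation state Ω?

Ω = 4.25

Ksp = 10^(−6.30) = 5.012×10^-7
Ω = [Ca²⁺][CO3²⁻]/Ksp = (11.7×10^-3)(0.182×10^-3) / 5.012×10^-7 = 4.25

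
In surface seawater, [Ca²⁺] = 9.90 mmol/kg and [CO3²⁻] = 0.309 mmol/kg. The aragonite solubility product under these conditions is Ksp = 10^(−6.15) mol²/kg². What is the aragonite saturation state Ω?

Ω = 4.32

Ksp = 10^(−6.15) = 7.079×10^-7
Ω = [Ca²⁺][CO3²⁻]/Ksp = (9.90×10^-3)(0.309×10^-3) / 7.079×10^-7 = 4.32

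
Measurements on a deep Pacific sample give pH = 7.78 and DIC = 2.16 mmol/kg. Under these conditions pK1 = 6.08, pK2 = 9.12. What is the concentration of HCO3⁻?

[HCO3⁻] = 2.03 mmol/kg

α₁ = 1 / (1 + [H⁺]/K1 + K2/[H⁺]) = 1 / (1 + 10^-1.70 + 10^-1.34)
   = 1 / (1 + 0.019953 + 0.045709) = 1/1.0657 = 0.9384
[HCO3⁻] = α₁ × DIC = 0.9384 × 2.16 = 2.03 mmol/kg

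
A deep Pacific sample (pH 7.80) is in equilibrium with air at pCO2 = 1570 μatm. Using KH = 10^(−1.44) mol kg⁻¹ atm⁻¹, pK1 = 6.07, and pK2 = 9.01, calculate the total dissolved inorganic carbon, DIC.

[CO2*] = KH · pCO2 = 10^(−1.44) × 1570×10^-6 = 5.700×10^-5 mol/kg
α₀ = 1/(1 + K1/[H⁺] + K1K2/[H⁺]²) = 1/(1 + 10^+1.73 + 10^+0.52) = 0.01724
DIC = [CO2*]/α₀ = 5.700×10^-5 / 0.01724 = 3.31 mmol/kg

DIC = 3.31 mmol/kg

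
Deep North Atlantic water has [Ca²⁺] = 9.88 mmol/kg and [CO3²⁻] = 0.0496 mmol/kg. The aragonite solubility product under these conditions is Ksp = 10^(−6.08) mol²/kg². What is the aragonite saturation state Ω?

Ω = 0.589

Ksp = 10^(−6.08) = 8.318×10^-7
Ω = [Ca²⁺][CO3²⁻]/Ksp = (9.88×10^-3)(0.0496×10^-3) / 8.318×10^-7 = 0.589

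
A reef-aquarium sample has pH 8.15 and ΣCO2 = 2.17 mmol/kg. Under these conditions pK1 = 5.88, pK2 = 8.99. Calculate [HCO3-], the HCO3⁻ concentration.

α₁ = 1 / (1 + [H⁺]/K1 + K2/[H⁺]) = 1 / (1 + 10^-2.27 + 10^-0.84)
   = 1 / (1 + 0.0053703 + 0.14454) = 1/1.1499 = 0.8696
[HCO3⁻] = α₁ × DIC = 0.8696 × 2.17 = 1.89 mmol/kg

[HCO3⁻] = 1.89 mmol/kg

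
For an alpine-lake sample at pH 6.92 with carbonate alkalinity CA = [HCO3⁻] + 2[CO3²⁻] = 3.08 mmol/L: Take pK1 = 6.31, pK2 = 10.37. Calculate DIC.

CA = [HCO3⁻] + 2[CO3²⁻] = (α₁ + 2α₂)·DIC
At pH 6.92: [H⁺]/K1 = 10^-0.61 = 0.24547, K2/[H⁺] = 10^-3.45 = 0.00035481
α₁ = 1/(1 + 0.24547 + 0.00035481) = 1/1.2458 = 0.8027; α₂ = α₁·K2/[H⁺] = 0.0002848
α₁ + 2α₂ = 0.8033
DIC = CA / (α₁ + 2α₂) = 3.08 / 0.8033 = 3.83 mmol/L

DIC = 3.83 mmol/L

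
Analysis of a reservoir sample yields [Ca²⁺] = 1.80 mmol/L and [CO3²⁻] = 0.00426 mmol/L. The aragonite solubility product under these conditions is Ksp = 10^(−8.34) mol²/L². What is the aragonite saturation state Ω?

Ω = 1.68

Ksp = 10^(−8.34) = 4.571×10^-9
Ω = [Ca²⁺][CO3²⁻]/Ksp = (1.80×10^-3)(0.00426×10^-3) / 4.571×10^-9 = 1.68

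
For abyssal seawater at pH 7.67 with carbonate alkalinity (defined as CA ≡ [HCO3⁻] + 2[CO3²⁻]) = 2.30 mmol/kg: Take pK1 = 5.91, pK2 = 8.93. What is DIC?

CA = [HCO3⁻] + 2[CO3²⁻] = (α₁ + 2α₂)·DIC
At pH 7.67: [H⁺]/K1 = 10^-1.76 = 0.017378, K2/[H⁺] = 10^-1.26 = 0.054954
α₁ = 1/(1 + 0.017378 + 0.054954) = 1/1.0723 = 0.9325; α₂ = α₁·K2/[H⁺] = 0.05125
α₁ + 2α₂ = 1.0350
DIC = CA / (α₁ + 2α₂) = 2.30 / 1.0350 = 2.22 mmol/kg

DIC = 2.22 mmol/kg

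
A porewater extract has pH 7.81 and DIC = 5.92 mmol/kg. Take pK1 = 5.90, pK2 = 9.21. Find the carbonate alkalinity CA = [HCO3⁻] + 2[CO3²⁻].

CA = 6.07 mmol/kg

CA = [HCO3⁻] + 2[CO3²⁻] = (α₁ + 2α₂)·DIC
At pH 7.81: [H⁺]/K1 = 10^-1.91 = 0.012303, K2/[H⁺] = 10^-1.40 = 0.039811
α₁ = 1/(1 + 0.012303 + 0.039811) = 1/1.0521 = 0.9505; α₂ = α₁·K2/[H⁺] = 0.03784
α₁ + 2α₂ = 1.0261
CA = 1.0261 × 5.92 = 6.07 mmol/kg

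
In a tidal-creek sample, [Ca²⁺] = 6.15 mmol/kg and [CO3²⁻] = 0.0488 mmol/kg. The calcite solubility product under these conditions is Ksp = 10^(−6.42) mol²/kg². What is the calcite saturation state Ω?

Ksp = 10^(−6.42) = 3.802×10^-7
Ω = [Ca²⁺][CO3²⁻]/Ksp = (6.15×10^-3)(0.0488×10^-3) / 3.802×10^-7 = 0.789

Ω = 0.789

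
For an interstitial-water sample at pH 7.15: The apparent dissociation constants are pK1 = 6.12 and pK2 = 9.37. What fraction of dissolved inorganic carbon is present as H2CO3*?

α₀ = 1 / (1 + K1/[H⁺] + K1K2/[H⁺]²) = 1 / (1 + 10^+1.03 + 10^-1.19)
   = 1 / (1 + 10.715 + 0.064565) = 1/11.780 = 0.08489

α₀ = 0.0849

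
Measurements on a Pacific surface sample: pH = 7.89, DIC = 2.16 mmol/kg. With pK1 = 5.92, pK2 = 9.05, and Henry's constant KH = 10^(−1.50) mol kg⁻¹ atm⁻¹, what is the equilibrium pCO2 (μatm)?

α₀ = 1 / (1 + K1/[H⁺] + K1K2/[H⁺]²) = 1 / (1 + 10^+1.97 + 10^+0.81)
   = 1 / (1 + 93.325 + 6.4565) = 1/100.78 = 0.009922
[CO2*] = α₀ × DIC = 0.009922 × 2.16 = 0.02143 mmol/kg
pCO2 = [CO2*]/KH = 2.143×10^-5 / 3.162×10^-2 = 678 μatm

pCO2 = 678 μatm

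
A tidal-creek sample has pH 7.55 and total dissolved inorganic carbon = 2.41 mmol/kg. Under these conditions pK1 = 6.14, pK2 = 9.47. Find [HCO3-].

α₁ = 1 / (1 + [H⁺]/K1 + K2/[H⁺]) = 1 / (1 + 10^-1.41 + 10^-1.92)
   = 1 / (1 + 0.038905 + 0.012023) = 1/1.0509 = 0.9515
[HCO3⁻] = α₁ × DIC = 0.9515 × 2.41 = 2.29 mmol/kg

[HCO3⁻] = 2.29 mmol/kg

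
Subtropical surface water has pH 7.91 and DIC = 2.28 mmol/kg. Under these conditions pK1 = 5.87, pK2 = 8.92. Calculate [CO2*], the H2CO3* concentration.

[CO2*] = 18.8 μmol/kg

α₀ = 1 / (1 + K1/[H⁺] + K1K2/[H⁺]²) = 1 / (1 + 10^+2.04 + 10^+1.03)
   = 1 / (1 + 109.65 + 10.715) = 1/121.36 = 0.008240
[CO2*] = α₀ × DIC = 0.008240 × 2.28 = 0.0188 mmol/kg = 18.8 μmol/kg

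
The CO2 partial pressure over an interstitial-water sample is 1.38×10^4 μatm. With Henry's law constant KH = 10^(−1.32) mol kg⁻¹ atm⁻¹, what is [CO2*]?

KH = 10^(−1.32) = 4.786×10^-2 mol kg⁻¹ atm⁻¹
[CO2*] = KH · pCO2 = 4.786×10^-2 × 1.38×10^4×10^-6 atm = 6.61×10^-4 mol/kg

[CO2*] = 661 μmol/kg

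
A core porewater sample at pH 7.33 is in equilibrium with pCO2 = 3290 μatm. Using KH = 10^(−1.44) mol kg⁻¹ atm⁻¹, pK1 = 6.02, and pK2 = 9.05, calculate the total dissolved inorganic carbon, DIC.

[CO2*] = KH · pCO2 = 10^(−1.44) × 3290×10^-6 = 1.195×10^-4 mol/kg
α₀ = 1/(1 + K1/[H⁺] + K1K2/[H⁺]²) = 1/(1 + 10^+1.31 + 10^-0.41) = 0.04586
DIC = [CO2*]/α₀ = 1.195×10^-4 / 0.04586 = 2.60 mmol/kg

DIC = 2.60 mmol/kg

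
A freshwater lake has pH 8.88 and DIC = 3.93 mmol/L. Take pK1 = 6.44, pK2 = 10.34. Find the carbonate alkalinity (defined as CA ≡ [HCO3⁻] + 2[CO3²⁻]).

CA = [HCO3⁻] + 2[CO3²⁻] = (α₁ + 2α₂)·DIC
At pH 8.88: [H⁺]/K1 = 10^-2.44 = 0.0036308, K2/[H⁺] = 10^-1.46 = 0.034674
α₁ = 1/(1 + 0.0036308 + 0.034674) = 1/1.0383 = 0.9631; α₂ = α₁·K2/[H⁺] = 0.03339
α₁ + 2α₂ = 1.0299
CA = 1.0299 × 3.93 = 4.05 mmol/L

CA = 4.05 mmol/L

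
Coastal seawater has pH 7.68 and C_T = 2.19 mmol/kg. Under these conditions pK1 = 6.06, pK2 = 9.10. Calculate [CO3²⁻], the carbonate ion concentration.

[CO3²⁻] = 0.0784 mmol/kg

α₂ = 1 / (1 + [H⁺]/K2 + [H⁺]²/(K1K2)) = 1 / (1 + 10^+1.42 + 10^-0.20)
   = 1 / (1 + 26.303 + 0.63096) = 1/27.934 = 0.03580
[CO3²⁻] = α₂ × DIC = 0.03580 × 2.19 = 0.0784 mmol/kg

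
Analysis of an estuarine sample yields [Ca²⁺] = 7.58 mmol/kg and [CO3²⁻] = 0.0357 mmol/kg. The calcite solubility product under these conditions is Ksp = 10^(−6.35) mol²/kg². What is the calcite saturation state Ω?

Ksp = 10^(−6.35) = 4.467×10^-7
Ω = [Ca²⁺][CO3²⁻]/Ksp = (7.58×10^-3)(0.0357×10^-3) / 4.467×10^-7 = 0.606

Ω = 0.606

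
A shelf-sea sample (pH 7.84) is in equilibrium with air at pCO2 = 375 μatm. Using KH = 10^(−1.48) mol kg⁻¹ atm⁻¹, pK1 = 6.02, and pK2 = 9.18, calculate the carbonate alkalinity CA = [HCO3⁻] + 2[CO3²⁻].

[CO2*] = KH · pCO2 = 10^(−1.48) × 375×10^-6 = 1.242×10^-5 mol/kg
α₀ = 1/(1 + K1/[H⁺] + K1K2/[H⁺]²) = 1/(1 + 10^+1.82 + 10^+0.48) = 0.01427
DIC = [CO2*]/α₀ = 1.242×10^-5 / 0.01427 = 0.8703 mmol/kg
CA = (α₁ + 2α₂)·DIC = (0.9426 + 2×0.04309) × 0.8703 = 0.895 mmol/kg

CA = 0.895 mmol/kg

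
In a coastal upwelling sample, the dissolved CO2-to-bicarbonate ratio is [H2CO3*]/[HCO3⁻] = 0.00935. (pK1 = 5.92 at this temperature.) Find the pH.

From K1 = [H⁺][HCO3⁻]/[H2CO3*]:  pH = pK1 − log₁₀([H2CO3*]/[HCO3⁻])
log₁₀(0.00935) = -2.029
pH = 5.92 − (-2.029) = 7.95

pH = 7.95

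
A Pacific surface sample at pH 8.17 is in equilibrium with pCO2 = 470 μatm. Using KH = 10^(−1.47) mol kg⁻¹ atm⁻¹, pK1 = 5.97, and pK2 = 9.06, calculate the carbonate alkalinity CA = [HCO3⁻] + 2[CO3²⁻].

[CO2*] = KH · pCO2 = 10^(−1.47) × 470×10^-6 = 1.593×10^-5 mol/kg
α₀ = 1/(1 + K1/[H⁺] + K1K2/[H⁺]²) = 1/(1 + 10^+2.20 + 10^+1.31) = 0.005558
DIC = [CO2*]/α₀ = 1.593×10^-5 / 0.005558 = 2.865 mmol/kg
CA = (α₁ + 2α₂)·DIC = (0.8810 + 2×0.1135) × 2.865 = 3.17 mmol/kg

CA = 3.17 mmol/kg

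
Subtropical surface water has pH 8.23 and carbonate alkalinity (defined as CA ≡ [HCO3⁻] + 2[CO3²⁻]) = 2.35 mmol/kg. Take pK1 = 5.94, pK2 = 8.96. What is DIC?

DIC = 2.04 mmol/kg

CA = [HCO3⁻] + 2[CO3²⁻] = (α₁ + 2α₂)·DIC
At pH 8.23: [H⁺]/K1 = 10^-2.29 = 0.0051286, K2/[H⁺] = 10^-0.73 = 0.18621
α₁ = 1/(1 + 0.0051286 + 0.18621) = 1/1.1913 = 0.8394; α₂ = α₁·K2/[H⁺] = 0.1563
α₁ + 2α₂ = 1.1520
DIC = CA / (α₁ + 2α₂) = 2.35 / 1.1520 = 2.04 mmol/kg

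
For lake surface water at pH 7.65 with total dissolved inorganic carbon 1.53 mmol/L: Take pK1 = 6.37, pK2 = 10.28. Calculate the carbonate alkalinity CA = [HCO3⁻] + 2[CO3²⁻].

CA = [HCO3⁻] + 2[CO3²⁻] = (α₁ + 2α₂)·DIC
At pH 7.65: [H⁺]/K1 = 10^-1.28 = 0.052481, K2/[H⁺] = 10^-2.63 = 0.0023442
α₁ = 1/(1 + 0.052481 + 0.0023442) = 1/1.0548 = 0.9480; α₂ = α₁·K2/[H⁺] = 0.002222
α₁ + 2α₂ = 0.9525
CA = 0.9525 × 1.53 = 1.46 mmol/L

CA = 1.46 mmol/L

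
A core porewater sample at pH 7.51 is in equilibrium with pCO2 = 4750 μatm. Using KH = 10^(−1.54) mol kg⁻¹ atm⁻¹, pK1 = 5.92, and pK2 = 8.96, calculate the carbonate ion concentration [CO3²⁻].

[CO3²⁻] = 0.189 mmol/kg

[CO2*] = KH · pCO2 = 10^(−1.54) × 4750×10^-6 = 1.370×10^-4 mol/kg
α₀ = 1/(1 + K1/[H⁺] + K1K2/[H⁺]²) = 1/(1 + 10^+1.59 + 10^+0.14) = 0.02422
DIC = [CO2*]/α₀ = 1.370×10^-4 / 0.02422 = 5.656 mmol/kg
[CO3²⁻] = α₂·DIC; α₂ = 0.03344, so [CO3²⁻] = 0.03344 × 5.656 = 0.189 mmol/kg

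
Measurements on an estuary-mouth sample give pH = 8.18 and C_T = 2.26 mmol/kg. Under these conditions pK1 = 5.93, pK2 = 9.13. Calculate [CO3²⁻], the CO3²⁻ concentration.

α₂ = 1 / (1 + [H⁺]/K2 + [H⁺]²/(K1K2)) = 1 / (1 + 10^+0.95 + 10^-1.30)
   = 1 / (1 + 8.9125 + 0.050119) = 1/9.9626 = 0.1004
[CO3²⁻] = α₂ × DIC = 0.1004 × 2.26 = 0.227 mmol/kg

[CO3²⁻] = 0.227 mmol/kg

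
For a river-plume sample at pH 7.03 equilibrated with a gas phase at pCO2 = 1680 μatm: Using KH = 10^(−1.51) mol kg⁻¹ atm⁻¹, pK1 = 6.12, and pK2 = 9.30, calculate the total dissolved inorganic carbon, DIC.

[CO2*] = KH · pCO2 = 10^(−1.51) × 1680×10^-6 = 5.192×10^-5 mol/kg
α₀ = 1/(1 + K1/[H⁺] + K1K2/[H⁺]²) = 1/(1 + 10^+0.91 + 10^-1.36) = 0.1090
DIC = [CO2*]/α₀ = 5.192×10^-5 / 0.1090 = 0.476 mmol/kg

DIC = 0.476 mmol/kg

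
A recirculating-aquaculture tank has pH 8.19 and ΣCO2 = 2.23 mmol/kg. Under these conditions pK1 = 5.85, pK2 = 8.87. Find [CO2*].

[CO2*] = 8.40 μmol/kg

α₀ = 1 / (1 + K1/[H⁺] + K1K2/[H⁺]²) = 1 / (1 + 10^+2.34 + 10^+1.66)
   = 1 / (1 + 218.78 + 45.709) = 1/265.48 = 0.003767
[CO2*] = α₀ × DIC = 0.003767 × 2.23 = 0.00840 mmol/kg = 8.40 μmol/kg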